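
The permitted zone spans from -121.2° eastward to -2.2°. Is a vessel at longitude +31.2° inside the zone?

No

Band width going east from -121.2° to -2.2°: ((-2.2 − -121.2) mod 360) = 119.0°.
Offset of +31.2° east of the west edge: ((31.2 − -121.2) mod 360) = 152.4°.
152.4° > 119.0° ⇒ outside.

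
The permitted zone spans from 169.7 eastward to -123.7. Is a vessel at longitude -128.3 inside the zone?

Yes

Band width going east from +169.7° to -123.7°: ((-123.7 − 169.7) mod 360) = 66.6°.
Offset of -128.3° east of the west edge: ((-128.3 − 169.7) mod 360) = 62.0°.
62.0° ≤ 66.6° ⇒ inside.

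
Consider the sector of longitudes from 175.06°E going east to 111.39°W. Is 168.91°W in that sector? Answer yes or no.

Yes

Band width going east from +175.06° to -111.39°: ((-111.39 − 175.06) mod 360) = 73.55°.
Offset of -168.91° east of the west edge: ((-168.91 − 175.06) mod 360) = 16.03°.
16.03° ≤ 73.55° ⇒ inside.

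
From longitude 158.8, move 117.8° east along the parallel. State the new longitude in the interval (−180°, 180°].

-83.4°

Start at +158.8°; shift +117.8° → +276.6°.
+276.6° lies outside (−180°, 180°]; subtract 360° → -83.4°.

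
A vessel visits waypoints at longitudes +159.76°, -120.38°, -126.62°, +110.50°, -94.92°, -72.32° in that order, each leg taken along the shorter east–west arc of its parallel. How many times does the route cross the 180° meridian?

3

Leg 1: +159.76° → -120.38°, shortest Δλ = 79.86° (east) — crosses 180°.
Leg 2: -120.38° → -126.62°, shortest Δλ = -6.24° (west) — does not cross 180°.
Leg 3: -126.62° → +110.50°, shortest Δλ = -122.88° (west) — crosses 180°.
Leg 4: +110.50° → -94.92°, shortest Δλ = 154.58° (east) — crosses 180°.
Leg 5: -94.92° → -72.32°, shortest Δλ = 22.6° (east) — does not cross 180°.
Total crossings: 3.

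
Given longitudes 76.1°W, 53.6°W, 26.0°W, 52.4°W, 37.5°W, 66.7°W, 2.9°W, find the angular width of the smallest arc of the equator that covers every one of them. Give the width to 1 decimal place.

Sort the longitudes: -76.1°, -66.7°, -53.6°, -52.4°, -37.5°, -26.0°, -2.9°.
Eastward gaps between consecutive values (wrapping around): 9.4°, 13.1°, 1.2°, 14.9°, 11.5°, 23.1°, 286.8°.
Largest gap = 286.8° ⇒ minimal covering band is its complement: 360° − 286.8° = 73.2°.
Band runs from -76.1° eastward to -2.9°.

73.2°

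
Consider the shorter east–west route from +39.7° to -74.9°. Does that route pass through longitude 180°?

Signed shortest Δλ = ((-74.9 − 39.7 + 180) mod 360) − 180 = -114.6°.
Going west by 114.6° from +39.7° reaches -74.9° without touching 180°.

No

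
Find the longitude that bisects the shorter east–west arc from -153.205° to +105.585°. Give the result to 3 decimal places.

Signed shortest Δλ from -153.205° to +105.585° is -101.210°.
Midpoint longitude = -153.205° + (-101.210°)/2 = -153.205° − 50.605° = -203.810°.
Normalise into (−180°, 180°]: +156.190°.
(The naïve average (-153.205 + +105.585)/2 = -23.81° is on the wrong side of the globe.)

+156.190°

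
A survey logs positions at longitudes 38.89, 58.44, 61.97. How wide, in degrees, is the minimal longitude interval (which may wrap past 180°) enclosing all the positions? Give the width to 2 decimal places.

23.08°

Sort the longitudes: +38.89°, +58.44°, +61.97°.
Eastward gaps between consecutive values (wrapping around): 19.55°, 3.53°, 336.92°.
Largest gap = 336.92° ⇒ minimal covering band is its complement: 360° − 336.92° = 23.08°.
Band runs from +38.89° eastward to +61.97°.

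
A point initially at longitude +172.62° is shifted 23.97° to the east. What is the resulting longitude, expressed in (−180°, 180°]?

Start at +172.62°; shift +23.97° → +196.59°.
+196.59° lies outside (−180°, 180°]; subtract 360° → -163.41°.

-163.41°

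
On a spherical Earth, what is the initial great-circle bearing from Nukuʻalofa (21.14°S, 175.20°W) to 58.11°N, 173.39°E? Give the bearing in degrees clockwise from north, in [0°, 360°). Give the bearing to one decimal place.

Δλ = 173.39 − -175.20 = 348.59°; wrapped into (−180°, 180°]: -11.41°.
θ = atan2( sin Δλ · cos φ₂ , cos φ₁ · sin φ₂ − sin φ₁ · cos φ₂ · cos Δλ )
  = atan2(-0.10451, 0.97868) = -6.095° → normalised to [0°, 360°): 353.905°.

353.9°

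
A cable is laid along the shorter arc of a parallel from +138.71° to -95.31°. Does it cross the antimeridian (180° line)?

Yes

Naïve |-95.31 − 138.71| = 234.02° > 180°, so the shorter arc goes the other way round — across 180°.
Signed shortest Δλ = ((-95.31 − 138.71 + 180) mod 360) − 180 = 125.98°.
Going east by 125.98° from +138.71° passes through 180° before reaching -95.31°.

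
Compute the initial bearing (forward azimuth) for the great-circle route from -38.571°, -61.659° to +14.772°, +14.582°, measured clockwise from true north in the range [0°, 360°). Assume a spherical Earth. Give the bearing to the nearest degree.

70°

Δλ = 14.582 − -61.659 = 76.241°.
θ = atan2( sin Δλ · cos φ₂ , cos φ₁ · sin φ₂ − sin φ₁ · cos φ₂ · cos Δλ )
  = atan2(0.93920, 0.34273) = 69.952° → normalised to [0°, 360°): 69.952°.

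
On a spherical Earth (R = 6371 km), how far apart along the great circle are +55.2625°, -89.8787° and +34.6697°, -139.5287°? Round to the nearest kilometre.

4400 km

Δλ = -139.5287 − -89.8787 = -49.6500°.
Δφ = 34.6697 − 55.2625 = -20.5928°.
a = sin²(Δφ/2) + cos φ₁ · cos φ₂ · sin²(Δλ/2) = 0.114557.
c = 2·atan2(√a, √(1−a)) = 0.69057 rad → d = 6371·c ≈ 4399.59 km.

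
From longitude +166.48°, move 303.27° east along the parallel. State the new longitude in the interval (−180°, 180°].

Start at +166.48°; shift +303.27° → +469.75°.
+469.75° lies outside (−180°, 180°]; subtract 360° → +109.75°.

+109.75°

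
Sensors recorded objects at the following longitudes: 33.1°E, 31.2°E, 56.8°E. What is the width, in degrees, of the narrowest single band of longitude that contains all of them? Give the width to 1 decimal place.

Sort the longitudes: +31.2°, +33.1°, +56.8°.
Eastward gaps between consecutive values (wrapping around): 1.9°, 23.7°, 334.4°.
Largest gap = 334.4° ⇒ minimal covering band is its complement: 360° − 334.4° = 25.6°.
Band runs from +31.2° eastward to +56.8°.

25.6°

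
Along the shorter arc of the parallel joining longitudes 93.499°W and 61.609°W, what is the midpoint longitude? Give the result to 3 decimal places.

Signed shortest Δλ from -93.499° to -61.609° is +31.890°.
Midpoint longitude = -93.499° + (+31.890°)/2 = -93.499° + 15.945° = -77.554°.

77.554°W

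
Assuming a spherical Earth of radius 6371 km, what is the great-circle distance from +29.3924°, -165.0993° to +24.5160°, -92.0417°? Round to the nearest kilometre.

Δλ = -92.0417 − -165.0993 = 73.0576°.
Δφ = 24.5160 − 29.3924 = -4.8764°.
a = sin²(Δφ/2) + cos φ₁ · cos φ₂ · sin²(Δλ/2) = 0.282670.
c = 2·atan2(√a, √(1−a)) = 1.12113 rad → d = 6371·c ≈ 7142.75 km.

7143 km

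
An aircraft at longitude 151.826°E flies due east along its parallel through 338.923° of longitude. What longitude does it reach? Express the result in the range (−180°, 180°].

Start at +151.826°; shift +338.923° → +490.749°.
+490.749° lies outside (−180°, 180°]; subtract 360° → +130.749°.

130.749°E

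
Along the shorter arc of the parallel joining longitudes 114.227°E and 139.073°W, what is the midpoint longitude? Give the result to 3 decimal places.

167.577°E

Signed shortest Δλ from +114.227° to -139.073° is +106.700°.
Midpoint longitude = +114.227° + (+106.700°)/2 = +114.227° + 53.350° = +167.577°.
(The naïve average (+114.227 + -139.073)/2 = -12.423° is on the wrong side of the globe.)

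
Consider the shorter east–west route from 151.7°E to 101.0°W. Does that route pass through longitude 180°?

Naïve |-101.0 − 151.7| = 252.7° > 180°, so the shorter arc goes the other way round — across 180°.
Signed shortest Δλ = ((-101.0 − 151.7 + 180) mod 360) − 180 = 107.3°.
Going east by 107.3° from +151.7° passes through 180° before reaching -101.0°.

Yes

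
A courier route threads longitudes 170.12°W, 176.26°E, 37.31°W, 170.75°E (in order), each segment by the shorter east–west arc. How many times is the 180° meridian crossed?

3

Leg 1: -170.12° → +176.26°, shortest Δλ = -13.62° (west) — crosses 180°.
Leg 2: +176.26° → -37.31°, shortest Δλ = 146.43° (east) — crosses 180°.
Leg 3: -37.31° → +170.75°, shortest Δλ = -151.94° (west) — crosses 180°.
Total crossings: 3.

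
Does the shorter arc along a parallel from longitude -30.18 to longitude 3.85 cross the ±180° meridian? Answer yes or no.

No

Signed shortest Δλ = ((3.85 − -30.18 + 180) mod 360) − 180 = 34.03°.
Going east by 34.03° from -30.18° reaches +3.85° without touching 180°.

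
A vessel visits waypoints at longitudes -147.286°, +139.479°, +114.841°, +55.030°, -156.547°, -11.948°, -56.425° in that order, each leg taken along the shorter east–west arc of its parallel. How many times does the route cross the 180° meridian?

2

Leg 1: -147.286° → +139.479°, shortest Δλ = -73.235° (west) — crosses 180°.
Leg 2: +139.479° → +114.841°, shortest Δλ = -24.638° (west) — does not cross 180°.
Leg 3: +114.841° → +55.030°, shortest Δλ = -59.811° (west) — does not cross 180°.
Leg 4: +55.030° → -156.547°, shortest Δλ = 148.423° (east) — crosses 180°.
Leg 5: -156.547° → -11.948°, shortest Δλ = 144.599° (east) — does not cross 180°.
Leg 6: -11.948° → -56.425°, shortest Δλ = -44.477° (west) — does not cross 180°.
Total crossings: 2.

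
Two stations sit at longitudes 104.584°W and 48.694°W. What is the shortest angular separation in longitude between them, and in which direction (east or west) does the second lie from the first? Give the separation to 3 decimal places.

Raw difference: -48.694 − -104.584 = 55.89°.
Normalise into (−180°, 180°]: 55.89° stays 55.89°.
Positive ⇒ the second point lies to the east; separation 55.890°.

55.890° east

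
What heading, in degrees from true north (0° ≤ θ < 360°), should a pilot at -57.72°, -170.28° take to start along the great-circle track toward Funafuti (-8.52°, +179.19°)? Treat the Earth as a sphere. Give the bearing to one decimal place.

Δλ = 179.19 − -170.28 = 349.47°; wrapped into (−180°, 180°]: -10.53°.
θ = atan2( sin Δλ · cos φ₂ , cos φ₁ · sin φ₂ − sin φ₁ · cos φ₂ · cos Δλ )
  = atan2(-0.18073, 0.74291) = -13.673° → normalised to [0°, 360°): 346.327°.

346.3°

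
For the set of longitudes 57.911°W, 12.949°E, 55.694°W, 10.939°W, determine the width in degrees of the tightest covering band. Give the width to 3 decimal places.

Sort the longitudes: -57.911°, -55.694°, -10.939°, +12.949°.
Eastward gaps between consecutive values (wrapping around): 2.217°, 44.755°, 23.888°, 289.140°.
Largest gap = 289.140° ⇒ minimal covering band is its complement: 360° − 289.140° = 70.860°.
Band runs from -57.911° eastward to +12.949°.

70.860°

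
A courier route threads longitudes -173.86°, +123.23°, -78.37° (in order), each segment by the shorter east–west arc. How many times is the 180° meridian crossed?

Leg 1: -173.86° → +123.23°, shortest Δλ = -62.91° (west) — crosses 180°.
Leg 2: +123.23° → -78.37°, shortest Δλ = 158.4° (east) — crosses 180°.
Total crossings: 2.

2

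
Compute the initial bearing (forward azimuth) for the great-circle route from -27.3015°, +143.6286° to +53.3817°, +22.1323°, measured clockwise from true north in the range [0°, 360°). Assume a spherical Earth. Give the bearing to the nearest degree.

Δλ = 22.1323 − 143.6286 = -121.4963°.
θ = atan2( sin Δλ · cos φ₂ , cos φ₁ · sin φ₂ − sin φ₁ · cos φ₂ · cos Δλ )
  = atan2(-0.50860, 0.57028) = -41.728° → normalised to [0°, 360°): 318.272°.

318°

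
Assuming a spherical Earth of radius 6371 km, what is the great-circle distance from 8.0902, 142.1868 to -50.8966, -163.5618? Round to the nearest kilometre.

8361 km

Δλ = -163.5618 − 142.1868 = -305.7486°; wrapped into (−180°, 180°]: 54.2514°.
Δφ = -50.8966 − 8.0902 = -58.9868°.
a = sin²(Δφ/2) + cos φ₁ · cos φ₂ · sin²(Δλ/2) = 0.372195.
c = 2·atan2(√a, √(1−a)) = 1.31232 rad → d = 6371·c ≈ 8360.78 km.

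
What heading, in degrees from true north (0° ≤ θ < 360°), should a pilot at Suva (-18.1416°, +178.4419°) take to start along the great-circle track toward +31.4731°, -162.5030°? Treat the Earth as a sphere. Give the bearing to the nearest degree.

20°

Δλ = -162.5030 − 178.4419 = -340.9449°; wrapped into (−180°, 180°]: 19.0551°.
θ = atan2( sin Δλ · cos φ₂ , cos φ₁ · sin φ₂ − sin φ₁ · cos φ₂ · cos Δλ )
  = atan2(0.27845, 0.74715) = 20.439° → normalised to [0°, 360°): 20.439°.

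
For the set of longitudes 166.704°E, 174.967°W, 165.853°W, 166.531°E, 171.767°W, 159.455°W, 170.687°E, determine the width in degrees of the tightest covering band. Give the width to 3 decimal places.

Sort the longitudes: -174.967°, -171.767°, -165.853°, -159.455°, +166.531°, +166.704°, +170.687°.
Eastward gaps between consecutive values (wrapping around): 3.200°, 5.914°, 6.398°, 325.986°, 0.173°, 3.983°, 14.346°.
Largest gap = 325.986° ⇒ minimal covering band is its complement: 360° − 325.986° = 34.014°.
Band runs from +166.531° eastward to -159.455°, crossing the antimeridian.

34.014°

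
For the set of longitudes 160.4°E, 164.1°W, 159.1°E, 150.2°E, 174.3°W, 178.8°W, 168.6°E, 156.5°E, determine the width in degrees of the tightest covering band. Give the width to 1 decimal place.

Sort the longitudes: -178.8°, -174.3°, -164.1°, +150.2°, +156.5°, +159.1°, +160.4°, +168.6°.
Eastward gaps between consecutive values (wrapping around): 4.5°, 10.2°, 314.3°, 6.3°, 2.6°, 1.3°, 8.2°, 12.6°.
Largest gap = 314.3° ⇒ minimal covering band is its complement: 360° − 314.3° = 45.7°.
Band runs from +150.2° eastward to -164.1°, crossing the antimeridian.

45.7°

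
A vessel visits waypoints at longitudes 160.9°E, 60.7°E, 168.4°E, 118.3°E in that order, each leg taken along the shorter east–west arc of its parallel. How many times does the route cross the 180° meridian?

Leg 1: +160.9° → +60.7°, shortest Δλ = -100.2° (west) — does not cross 180°.
Leg 2: +60.7° → +168.4°, shortest Δλ = 107.7° (east) — does not cross 180°.
Leg 3: +168.4° → +118.3°, shortest Δλ = -50.1° (west) — does not cross 180°.
Total crossings: 0.

0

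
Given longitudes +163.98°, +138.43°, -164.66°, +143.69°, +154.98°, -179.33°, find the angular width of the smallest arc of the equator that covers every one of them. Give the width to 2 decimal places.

Sort the longitudes: -179.33°, -164.66°, +138.43°, +143.69°, +154.98°, +163.98°.
Eastward gaps between consecutive values (wrapping around): 14.67°, 303.09°, 5.26°, 11.29°, 9.00°, 16.69°.
Largest gap = 303.09° ⇒ minimal covering band is its complement: 360° − 303.09° = 56.91°.
Band runs from +138.43° eastward to -164.66°, crossing the antimeridian.

56.91°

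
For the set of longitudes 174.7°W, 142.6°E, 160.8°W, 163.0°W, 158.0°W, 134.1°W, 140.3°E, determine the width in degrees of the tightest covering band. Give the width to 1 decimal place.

Sort the longitudes: -174.7°, -163.0°, -160.8°, -158.0°, -134.1°, +140.3°, +142.6°.
Eastward gaps between consecutive values (wrapping around): 11.7°, 2.2°, 2.8°, 23.9°, 274.4°, 2.3°, 42.7°.
Largest gap = 274.4° ⇒ minimal covering band is its complement: 360° − 274.4° = 85.6°.
Band runs from +140.3° eastward to -134.1°, crossing the antimeridian.

85.6°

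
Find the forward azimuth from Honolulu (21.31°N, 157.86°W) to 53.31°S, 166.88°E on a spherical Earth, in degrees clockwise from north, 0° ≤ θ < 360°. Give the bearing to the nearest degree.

Δλ = 166.88 − -157.86 = 324.74°; wrapped into (−180°, 180°]: -35.26°.
θ = atan2( sin Δλ · cos φ₂ , cos φ₁ · sin φ₂ − sin φ₁ · cos φ₂ · cos Δλ )
  = atan2(-0.34492, -0.92435) = -159.537° → normalised to [0°, 360°): 200.463°.

200°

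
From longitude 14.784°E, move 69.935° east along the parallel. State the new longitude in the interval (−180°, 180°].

Start at +14.784°; shift +69.935° → +84.719°.
+84.719° already lies in (−180°, 180°].

84.719°E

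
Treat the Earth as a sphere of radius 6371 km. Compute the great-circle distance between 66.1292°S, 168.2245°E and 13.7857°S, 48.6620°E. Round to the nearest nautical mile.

Δλ = 48.6620 − 168.2245 = -119.5625°.
Δφ = -13.7857 − -66.1292 = 52.3435°.
a = sin²(Δφ/2) + cos φ₁ · cos φ₂ · sin²(Δλ/2) = 0.487998.
c = 2·atan2(√a, √(1−a)) = 1.54679 rad → d = 6371·c ≈ 9854.60 km ≈ 5321.06 nmi.

5321 nmi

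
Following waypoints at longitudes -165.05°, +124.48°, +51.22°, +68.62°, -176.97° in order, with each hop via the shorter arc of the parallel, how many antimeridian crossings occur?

2

Leg 1: -165.05° → +124.48°, shortest Δλ = -70.47° (west) — crosses 180°.
Leg 2: +124.48° → +51.22°, shortest Δλ = -73.26° (west) — does not cross 180°.
Leg 3: +51.22° → +68.62°, shortest Δλ = 17.4° (east) — does not cross 180°.
Leg 4: +68.62° → -176.97°, shortest Δλ = 114.41° (east) — crosses 180°.
Total crossings: 2.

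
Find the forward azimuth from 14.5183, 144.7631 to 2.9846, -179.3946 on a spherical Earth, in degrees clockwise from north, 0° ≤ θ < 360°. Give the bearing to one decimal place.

Δλ = -179.3946 − 144.7631 = -324.1577°; wrapped into (−180°, 180°]: 35.8423°.
θ = atan2( sin Δλ · cos φ₂ , cos φ₁ · sin φ₂ − sin φ₁ · cos φ₂ · cos Δλ )
  = atan2(0.58476, -0.15254) = 104.620° → normalised to [0°, 360°): 104.620°.

104.6°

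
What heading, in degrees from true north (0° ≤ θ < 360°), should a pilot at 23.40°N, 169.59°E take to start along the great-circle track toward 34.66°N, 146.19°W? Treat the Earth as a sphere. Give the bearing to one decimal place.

Δλ = -146.19 − 169.59 = -315.78°; wrapped into (−180°, 180°]: 44.22°.
θ = atan2( sin Δλ · cos φ₂ , cos φ₁ · sin φ₂ − sin φ₁ · cos φ₂ · cos Δλ )
  = atan2(0.57365, 0.28782) = 63.356° → normalised to [0°, 360°): 63.356°.

63.4°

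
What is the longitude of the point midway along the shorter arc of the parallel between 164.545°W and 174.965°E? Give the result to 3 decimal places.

Signed shortest Δλ from -164.545° to +174.965° is -20.490°.
Midpoint longitude = -164.545° + (-20.490°)/2 = -164.545° − 10.245° = -174.790°.
(The naïve average (-164.545 + +174.965)/2 = 5.21° is on the wrong side of the globe.)

174.790°W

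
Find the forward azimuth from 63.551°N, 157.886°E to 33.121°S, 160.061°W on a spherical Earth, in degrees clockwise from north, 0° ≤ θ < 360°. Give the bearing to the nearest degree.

Δλ = -160.061 − 157.886 = -317.947°; wrapped into (−180°, 180°]: 42.053°.
θ = atan2( sin Δλ · cos φ₂ , cos φ₁ · sin φ₂ − sin φ₁ · cos φ₂ · cos Δλ )
  = atan2(0.56098, -0.80016) = 144.966° → normalised to [0°, 360°): 144.966°.

145°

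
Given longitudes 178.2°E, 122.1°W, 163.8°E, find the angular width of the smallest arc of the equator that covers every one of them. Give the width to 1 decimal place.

Sort the longitudes: -122.1°, +163.8°, +178.2°.
Eastward gaps between consecutive values (wrapping around): 285.9°, 14.4°, 59.7°.
Largest gap = 285.9° ⇒ minimal covering band is its complement: 360° − 285.9° = 74.1°.
Band runs from +163.8° eastward to -122.1°, crossing the antimeridian.

74.1°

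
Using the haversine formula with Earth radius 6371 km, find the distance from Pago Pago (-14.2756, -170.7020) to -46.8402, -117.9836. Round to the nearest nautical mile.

3269 nmi

Δλ = -117.9836 − -170.7020 = 52.7184°.
Δφ = -46.8402 − -14.2756 = -32.5646°.
a = sin²(Δφ/2) + cos φ₁ · cos φ₂ · sin²(Δλ/2) = 0.209290.
c = 2·atan2(√a, √(1−a)) = 0.95032 rad → d = 6371·c ≈ 6054.51 km ≈ 3269.17 nmi.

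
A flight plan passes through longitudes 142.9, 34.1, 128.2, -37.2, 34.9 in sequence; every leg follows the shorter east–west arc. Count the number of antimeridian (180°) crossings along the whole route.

0

Leg 1: +142.9° → +34.1°, shortest Δλ = -108.8° (west) — does not cross 180°.
Leg 2: +34.1° → +128.2°, shortest Δλ = 94.1° (east) — does not cross 180°.
Leg 3: +128.2° → -37.2°, shortest Δλ = -165.4° (west) — does not cross 180°.
Leg 4: -37.2° → +34.9°, shortest Δλ = 72.1° (east) — does not cross 180°.
Total crossings: 0.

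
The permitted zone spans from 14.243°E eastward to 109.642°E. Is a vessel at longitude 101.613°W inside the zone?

No

Band width going east from +14.243° to +109.642°: ((109.642 − 14.243) mod 360) = 95.399°.
Offset of -101.613° east of the west edge: ((-101.613 − 14.243) mod 360) = 244.144°.
244.144° > 95.399° ⇒ outside.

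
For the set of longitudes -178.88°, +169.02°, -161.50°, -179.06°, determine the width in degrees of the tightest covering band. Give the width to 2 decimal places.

29.48°

Sort the longitudes: -179.06°, -178.88°, -161.50°, +169.02°.
Eastward gaps between consecutive values (wrapping around): 0.18°, 17.38°, 330.52°, 11.92°.
Largest gap = 330.52° ⇒ minimal covering band is its complement: 360° − 330.52° = 29.48°.
Band runs from +169.02° eastward to -161.50°, crossing the antimeridian.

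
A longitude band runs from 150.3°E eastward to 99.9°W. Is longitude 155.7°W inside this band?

Yes

Band width going east from +150.3° to -99.9°: ((-99.9 − 150.3) mod 360) = 109.8°.
Offset of -155.7° east of the west edge: ((-155.7 − 150.3) mod 360) = 54.0°.
54.0° ≤ 109.8° ⇒ inside.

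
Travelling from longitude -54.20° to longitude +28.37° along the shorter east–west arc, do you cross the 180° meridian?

No

Signed shortest Δλ = ((28.37 − -54.20 + 180) mod 360) − 180 = 82.57°.
Going east by 82.57° from -54.20° reaches +28.37° without touching 180°.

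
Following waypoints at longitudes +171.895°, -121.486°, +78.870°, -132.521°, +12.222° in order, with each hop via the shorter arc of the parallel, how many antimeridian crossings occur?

3

Leg 1: +171.895° → -121.486°, shortest Δλ = 66.619° (east) — crosses 180°.
Leg 2: -121.486° → +78.870°, shortest Δλ = -159.644° (west) — crosses 180°.
Leg 3: +78.870° → -132.521°, shortest Δλ = 148.609° (east) — crosses 180°.
Leg 4: -132.521° → +12.222°, shortest Δλ = 144.743° (east) — does not cross 180°.
Total crossings: 3.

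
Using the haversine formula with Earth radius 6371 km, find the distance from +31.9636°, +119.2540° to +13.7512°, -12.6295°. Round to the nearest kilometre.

12799 km

Δλ = -12.6295 − 119.2540 = -131.8835°.
Δφ = 13.7512 − 31.9636 = -18.2124°.
a = sin²(Δφ/2) + cos φ₁ · cos φ₂ · sin²(Δλ/2) = 0.712163.
c = 2·atan2(√a, √(1−a)) = 2.00901 rad → d = 6371·c ≈ 12799.42 km.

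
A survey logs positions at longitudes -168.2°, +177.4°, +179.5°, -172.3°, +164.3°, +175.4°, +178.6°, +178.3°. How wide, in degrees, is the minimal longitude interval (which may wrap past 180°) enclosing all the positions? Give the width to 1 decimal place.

Sort the longitudes: -172.3°, -168.2°, +164.3°, +175.4°, +177.4°, +178.3°, +178.6°, +179.5°.
Eastward gaps between consecutive values (wrapping around): 4.1°, 332.5°, 11.1°, 2.0°, 0.9°, 0.3°, 0.9°, 8.2°.
Largest gap = 332.5° ⇒ minimal covering band is its complement: 360° − 332.5° = 27.5°.
Band runs from +164.3° eastward to -168.2°, crossing the antimeridian.

27.5°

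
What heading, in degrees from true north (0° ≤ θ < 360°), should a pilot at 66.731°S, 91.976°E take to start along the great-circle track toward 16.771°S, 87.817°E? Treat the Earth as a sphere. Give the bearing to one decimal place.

354.8°

Δλ = 87.817 − 91.976 = -4.159°.
θ = atan2( sin Δλ · cos φ₂ , cos φ₁ · sin φ₂ − sin φ₁ · cos φ₂ · cos Δλ )
  = atan2(-0.06944, 0.76328) = -5.198° → normalised to [0°, 360°): 354.802°.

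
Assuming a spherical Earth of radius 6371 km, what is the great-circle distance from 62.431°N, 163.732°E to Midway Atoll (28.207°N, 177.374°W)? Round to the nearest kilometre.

4048 km

Δλ = -177.374 − 163.732 = -341.106°; wrapped into (−180°, 180°]: 18.894°.
Δφ = 28.207 − 62.431 = -34.224°.
a = sin²(Δφ/2) + cos φ₁ · cos φ₂ · sin²(Δλ/2) = 0.097565.
c = 2·atan2(√a, √(1−a)) = 0.63534 rad → d = 6371·c ≈ 4047.76 km.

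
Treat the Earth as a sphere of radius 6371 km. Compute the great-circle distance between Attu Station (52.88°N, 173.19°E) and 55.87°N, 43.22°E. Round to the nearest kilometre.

7087 km

Δλ = 43.22 − 173.19 = -129.97°.
Δφ = 55.87 − 52.88 = 2.99°.
a = sin²(Δφ/2) + cos φ₁ · cos φ₂ · sin²(Δλ/2) = 0.278736.
c = 2·atan2(√a, √(1−a)) = 1.11238 rad → d = 6371·c ≈ 7086.98 km.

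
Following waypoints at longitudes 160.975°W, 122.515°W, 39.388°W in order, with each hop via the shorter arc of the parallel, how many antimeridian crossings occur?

0

Leg 1: -160.975° → -122.515°, shortest Δλ = 38.46° (east) — does not cross 180°.
Leg 2: -122.515° → -39.388°, shortest Δλ = 83.127° (east) — does not cross 180°.
Total crossings: 0.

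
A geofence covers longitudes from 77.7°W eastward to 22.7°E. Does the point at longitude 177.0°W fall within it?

Band width going east from -77.7° to +22.7°: ((22.7 − -77.7) mod 360) = 100.4°.
Offset of -177.0° east of the west edge: ((-177.0 − -77.7) mod 360) = 260.7°.
260.7° > 100.4° ⇒ outside.

No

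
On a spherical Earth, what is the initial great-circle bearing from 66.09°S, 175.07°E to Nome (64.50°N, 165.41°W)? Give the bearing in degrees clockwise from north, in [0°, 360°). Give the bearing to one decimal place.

11.0°

Δλ = -165.41 − 175.07 = -340.48°; wrapped into (−180°, 180°]: 19.52°.
θ = atan2( sin Δλ · cos φ₂ , cos φ₁ · sin φ₂ − sin φ₁ · cos φ₂ · cos Δλ )
  = atan2(0.14385, 0.73676) = 11.048° → normalised to [0°, 360°): 11.048°.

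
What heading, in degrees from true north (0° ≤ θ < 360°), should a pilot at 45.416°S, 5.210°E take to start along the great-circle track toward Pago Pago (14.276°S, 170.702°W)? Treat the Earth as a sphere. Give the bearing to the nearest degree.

185°

Δλ = -170.702 − 5.210 = -175.912°.
θ = atan2( sin Δλ · cos φ₂ , cos φ₁ · sin φ₂ − sin φ₁ · cos φ₂ · cos Δλ )
  = atan2(-0.06909, -0.86157) = -175.415° → normalised to [0°, 360°): 184.585°.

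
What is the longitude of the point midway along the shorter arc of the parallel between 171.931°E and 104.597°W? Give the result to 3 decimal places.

146.333°W

Signed shortest Δλ from +171.931° to -104.597° is +83.472°.
Midpoint longitude = +171.931° + (+83.472°)/2 = +171.931° + 41.736° = +213.667°.
Normalise into (−180°, 180°]: -146.333°.
(The naïve average (+171.931 + -104.597)/2 = 33.667° is on the wrong side of the globe.)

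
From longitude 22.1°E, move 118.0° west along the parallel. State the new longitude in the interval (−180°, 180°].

95.9°W

Start at +22.1°; shift −118.0° → -95.9°.
-95.9° already lies in (−180°, 180°].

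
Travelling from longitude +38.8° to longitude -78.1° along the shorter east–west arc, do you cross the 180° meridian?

Signed shortest Δλ = ((-78.1 − 38.8 + 180) mod 360) − 180 = -116.9°.
Going west by 116.9° from +38.8° reaches -78.1° without touching 180°.

No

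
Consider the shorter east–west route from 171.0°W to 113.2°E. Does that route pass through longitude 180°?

Yes

Naïve |113.2 − -171.0| = 284.2° > 180°, so the shorter arc goes the other way round — across 180°.
Signed shortest Δλ = ((113.2 − -171.0 + 180) mod 360) − 180 = -75.8°.
Going west by 75.8° from -171.0° passes through 180° before reaching +113.2°.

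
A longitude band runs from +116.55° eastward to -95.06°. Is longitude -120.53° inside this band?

Band width going east from +116.55° to -95.06°: ((-95.06 − 116.55) mod 360) = 148.39°.
Offset of -120.53° east of the west edge: ((-120.53 − 116.55) mod 360) = 122.92°.
122.92° ≤ 148.39° ⇒ inside.

Yes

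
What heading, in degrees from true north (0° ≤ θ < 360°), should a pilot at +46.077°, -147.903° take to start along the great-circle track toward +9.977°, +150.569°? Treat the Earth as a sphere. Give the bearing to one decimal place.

Δλ = 150.569 − -147.903 = 298.472°; wrapped into (−180°, 180°]: -61.528°.
θ = atan2( sin Δλ · cos φ₂ , cos φ₁ · sin φ₂ − sin φ₁ · cos φ₂ · cos Δλ )
  = atan2(-0.86576, -0.21800) = -104.133° → normalised to [0°, 360°): 255.867°.

255.9°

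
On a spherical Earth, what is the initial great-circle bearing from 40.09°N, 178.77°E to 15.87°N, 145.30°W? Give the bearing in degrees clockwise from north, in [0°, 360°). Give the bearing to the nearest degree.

117°

Δλ = -145.30 − 178.77 = -324.07°; wrapped into (−180°, 180°]: 35.93°.
θ = atan2( sin Δλ · cos φ₂ , cos φ₁ · sin φ₂ − sin φ₁ · cos φ₂ · cos Δλ )
  = atan2(0.56443, -0.29238) = 117.385° → normalised to [0°, 360°): 117.385°.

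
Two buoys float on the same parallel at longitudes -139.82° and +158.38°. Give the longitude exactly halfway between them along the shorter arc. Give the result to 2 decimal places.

-170.72°

Signed shortest Δλ from -139.82° to +158.38° is -61.80°.
Midpoint longitude = -139.82° + (-61.80°)/2 = -139.82° − 30.90° = -170.72°.
(The naïve average (-139.82 + +158.38)/2 = 9.28° is on the wrong side of the globe.)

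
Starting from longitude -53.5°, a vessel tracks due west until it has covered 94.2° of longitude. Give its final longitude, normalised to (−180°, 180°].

Start at -53.5°; shift −94.2° → -147.7°.
-147.7° already lies in (−180°, 180°].

-147.7°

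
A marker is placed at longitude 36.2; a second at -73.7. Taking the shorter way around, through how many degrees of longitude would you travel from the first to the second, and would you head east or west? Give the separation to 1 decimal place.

109.9° west

Raw difference: -73.7 − 36.2 = -109.9°.
Normalise into (−180°, 180°]: -109.9° stays -109.9°.
Negative ⇒ the second point lies to the west; separation 109.9°.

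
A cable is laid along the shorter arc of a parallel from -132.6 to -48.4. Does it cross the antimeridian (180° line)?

Signed shortest Δλ = ((-48.4 − -132.6 + 180) mod 360) − 180 = 84.2°.
Going east by 84.2° from -132.6° reaches -48.4° without touching 180°.

No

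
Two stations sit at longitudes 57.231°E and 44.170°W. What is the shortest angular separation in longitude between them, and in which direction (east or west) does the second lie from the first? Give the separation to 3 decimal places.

Raw difference: -44.170 − 57.231 = -101.401°.
Normalise into (−180°, 180°]: -101.401° stays -101.401°.
Negative ⇒ the second point lies to the west; separation 101.401°.

101.401° west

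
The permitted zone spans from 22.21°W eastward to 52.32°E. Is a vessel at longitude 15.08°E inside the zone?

Yes

Band width going east from -22.21° to +52.32°: ((52.32 − -22.21) mod 360) = 74.53°.
Offset of +15.08° east of the west edge: ((15.08 − -22.21) mod 360) = 37.29°.
37.29° ≤ 74.53° ⇒ inside.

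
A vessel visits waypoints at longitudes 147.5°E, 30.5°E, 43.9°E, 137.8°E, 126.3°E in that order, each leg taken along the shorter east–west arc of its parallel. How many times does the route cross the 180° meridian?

0

Leg 1: +147.5° → +30.5°, shortest Δλ = -117.0° (west) — does not cross 180°.
Leg 2: +30.5° → +43.9°, shortest Δλ = 13.4° (east) — does not cross 180°.
Leg 3: +43.9° → +137.8°, shortest Δλ = 93.9° (east) — does not cross 180°.
Leg 4: +137.8° → +126.3°, shortest Δλ = -11.5° (west) — does not cross 180°.
Total crossings: 0.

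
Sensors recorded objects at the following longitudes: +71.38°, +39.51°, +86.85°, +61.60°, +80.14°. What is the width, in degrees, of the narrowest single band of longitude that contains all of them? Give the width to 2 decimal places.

Sort the longitudes: +39.51°, +61.60°, +71.38°, +80.14°, +86.85°.
Eastward gaps between consecutive values (wrapping around): 22.09°, 9.78°, 8.76°, 6.71°, 312.66°.
Largest gap = 312.66° ⇒ minimal covering band is its complement: 360° − 312.66° = 47.34°.
Band runs from +39.51° eastward to +86.85°.

47.34°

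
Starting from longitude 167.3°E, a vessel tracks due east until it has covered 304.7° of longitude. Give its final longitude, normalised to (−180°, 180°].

112.0°E

Start at +167.3°; shift +304.7° → +472.0°.
+472.0° lies outside (−180°, 180°]; subtract 360° → +112.0°.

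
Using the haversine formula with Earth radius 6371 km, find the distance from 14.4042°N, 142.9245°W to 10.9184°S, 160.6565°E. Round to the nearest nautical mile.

3686 nmi

Δλ = 160.6565 − -142.9245 = 303.5810°; wrapped into (−180°, 180°]: -56.4190°.
Δφ = -10.9184 − 14.4042 = -25.3226°.
a = sin²(Δφ/2) + cos φ₁ · cos φ₂ · sin²(Δλ/2) = 0.260544.
c = 2·atan2(√a, √(1−a)) = 1.07138 rad → d = 6371·c ≈ 6825.77 km ≈ 3685.62 nmi.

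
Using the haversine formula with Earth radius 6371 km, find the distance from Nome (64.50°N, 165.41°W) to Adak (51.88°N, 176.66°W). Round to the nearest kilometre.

Δλ = -176.66 − -165.41 = -11.25°.
Δφ = 51.88 − 64.50 = -12.62°.
a = sin²(Δφ/2) + cos φ₁ · cos φ₂ · sin²(Δλ/2) = 0.014633.
c = 2·atan2(√a, √(1−a)) = 0.24253 rad → d = 6371·c ≈ 1545.14 km.

1545 km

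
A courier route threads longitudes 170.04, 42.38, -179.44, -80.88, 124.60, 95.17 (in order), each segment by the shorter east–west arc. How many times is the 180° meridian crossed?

2

Leg 1: +170.04° → +42.38°, shortest Δλ = -127.66° (west) — does not cross 180°.
Leg 2: +42.38° → -179.44°, shortest Δλ = 138.18° (east) — crosses 180°.
Leg 3: -179.44° → -80.88°, shortest Δλ = 98.56° (east) — does not cross 180°.
Leg 4: -80.88° → +124.60°, shortest Δλ = -154.52° (west) — crosses 180°.
Leg 5: +124.60° → +95.17°, shortest Δλ = -29.43° (west) — does not cross 180°.
Total crossings: 2.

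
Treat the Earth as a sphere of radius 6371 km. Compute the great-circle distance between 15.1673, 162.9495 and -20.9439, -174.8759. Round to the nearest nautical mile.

Δλ = -174.8759 − 162.9495 = -337.8254°; wrapped into (−180°, 180°]: 22.1746°.
Δφ = -20.9439 − 15.1673 = -36.1112°.
a = sin²(Δφ/2) + cos φ₁ · cos φ₂ · sin²(Δλ/2) = 0.129397.
c = 2·atan2(√a, √(1−a)) = 0.73593 rad → d = 6371·c ≈ 4688.62 km ≈ 2531.65 nmi.

2532 nmi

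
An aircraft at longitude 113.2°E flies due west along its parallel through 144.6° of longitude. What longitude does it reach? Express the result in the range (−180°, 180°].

31.4°W

Start at +113.2°; shift −144.6° → -31.4°.
-31.4° already lies in (−180°, 180°].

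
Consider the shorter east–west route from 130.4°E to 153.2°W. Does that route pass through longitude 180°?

Yes

Naïve |-153.2 − 130.4| = 283.6° > 180°, so the shorter arc goes the other way round — across 180°.
Signed shortest Δλ = ((-153.2 − 130.4 + 180) mod 360) − 180 = 76.4°.
Going east by 76.4° from +130.4° passes through 180° before reaching -153.2°.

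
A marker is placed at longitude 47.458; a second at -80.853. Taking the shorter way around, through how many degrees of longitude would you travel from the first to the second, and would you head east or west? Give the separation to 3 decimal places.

Raw difference: -80.853 − 47.458 = -128.311°.
Normalise into (−180°, 180°]: -128.311° stays -128.311°.
Negative ⇒ the second point lies to the west; separation 128.311°.

128.311° west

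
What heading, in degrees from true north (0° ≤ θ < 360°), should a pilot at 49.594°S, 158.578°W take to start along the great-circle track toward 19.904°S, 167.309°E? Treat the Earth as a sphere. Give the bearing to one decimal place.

305.2°

Δλ = 167.309 − -158.578 = 325.887°; wrapped into (−180°, 180°]: -34.113°.
θ = atan2( sin Δλ · cos φ₂ , cos φ₁ · sin φ₂ − sin φ₁ · cos φ₂ · cos Δλ )
  = atan2(-0.52733, 0.37211) = -54.791° → normalised to [0°, 360°): 305.209°.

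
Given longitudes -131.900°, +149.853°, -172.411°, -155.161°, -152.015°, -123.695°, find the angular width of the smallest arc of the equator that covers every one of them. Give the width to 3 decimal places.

86.452°

Sort the longitudes: -172.411°, -155.161°, -152.015°, -131.900°, -123.695°, +149.853°.
Eastward gaps between consecutive values (wrapping around): 17.250°, 3.146°, 20.115°, 8.205°, 273.548°, 37.736°.
Largest gap = 273.548° ⇒ minimal covering band is its complement: 360° − 273.548° = 86.452°.
Band runs from +149.853° eastward to -123.695°, crossing the antimeridian.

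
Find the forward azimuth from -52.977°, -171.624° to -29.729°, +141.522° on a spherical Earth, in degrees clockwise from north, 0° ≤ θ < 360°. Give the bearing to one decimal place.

285.5°

Δλ = 141.522 − -171.624 = 313.146°; wrapped into (−180°, 180°]: -46.854°.
θ = atan2( sin Δλ · cos φ₂ , cos φ₁ · sin φ₂ − sin φ₁ · cos φ₂ · cos Δλ )
  = atan2(-0.63358, 0.17553) = -74.515° → normalised to [0°, 360°): 285.485°.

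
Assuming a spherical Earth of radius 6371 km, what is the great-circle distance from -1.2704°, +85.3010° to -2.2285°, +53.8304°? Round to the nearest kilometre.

3499 km

Δλ = 53.8304 − 85.3010 = -31.4706°.
Δφ = -2.2285 − -1.2704 = -0.9581°.
a = sin²(Δφ/2) + cos φ₁ · cos φ₂ · sin²(Δλ/2) = 0.073542.
c = 2·atan2(√a, √(1−a)) = 0.54925 rad → d = 6371·c ≈ 3499.28 km.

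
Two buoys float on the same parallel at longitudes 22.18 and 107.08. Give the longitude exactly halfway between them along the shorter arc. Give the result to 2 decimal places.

Signed shortest Δλ from +22.18° to +107.08° is +84.90°.
Midpoint longitude = +22.18° + (+84.90°)/2 = +22.18° + 42.45° = +64.63°.

+64.63°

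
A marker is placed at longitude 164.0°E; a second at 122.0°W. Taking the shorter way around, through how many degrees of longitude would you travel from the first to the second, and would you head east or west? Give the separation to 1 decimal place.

74.0° east

Raw difference: -122.0 − 164.0 = -286.0°.
Normalise into (−180°, 180°]: -286.0° + 360° = 74.0°.
Positive ⇒ the second point lies to the east; separation 74.0°.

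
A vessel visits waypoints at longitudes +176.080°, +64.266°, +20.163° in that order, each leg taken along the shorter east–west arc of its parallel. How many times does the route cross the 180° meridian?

Leg 1: +176.080° → +64.266°, shortest Δλ = -111.814° (west) — does not cross 180°.
Leg 2: +64.266° → +20.163°, shortest Δλ = -44.103° (west) — does not cross 180°.
Total crossings: 0.

0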